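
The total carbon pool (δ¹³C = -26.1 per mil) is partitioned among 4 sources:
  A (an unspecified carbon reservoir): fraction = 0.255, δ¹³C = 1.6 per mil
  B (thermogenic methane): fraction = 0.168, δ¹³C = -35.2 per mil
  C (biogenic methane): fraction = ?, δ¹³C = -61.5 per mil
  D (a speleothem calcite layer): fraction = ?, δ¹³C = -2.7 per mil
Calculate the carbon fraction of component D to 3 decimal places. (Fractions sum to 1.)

Let f_D and f_C be the unknown fractions; fractions sum to 1 so f_D + f_C = 0.577.
Mass balance: Σ fᵢ·δᵢ = δ_bulk ⇒ f_D·(-2.7) + f_C·(-61.5) = -26.1 − (-5.506) = -20.594
Substitute f_C = 0.577 − f_D:
f_D·(-2.7 − -61.5) = -20.594 − 0.577×(-61.5) = 14.891
f_D = 14.891 / 58.8 = 0.2532

0.253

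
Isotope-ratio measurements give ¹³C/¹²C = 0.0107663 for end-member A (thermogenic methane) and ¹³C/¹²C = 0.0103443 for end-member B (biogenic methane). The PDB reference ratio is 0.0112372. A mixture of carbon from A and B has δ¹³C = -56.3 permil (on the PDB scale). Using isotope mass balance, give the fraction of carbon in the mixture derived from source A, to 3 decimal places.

δ_A = (0.0107663/0.0112372 − 1)×1000 = (0.958095 − 1)×1000 = -41.905 permil
δ_B = (0.0103443/0.0112372 − 1)×1000 = (0.920541 − 1)×1000 = -79.459 permil
f_A = (δ_mix − δ_B)/(δ_A − δ_B) = (-56.3 − (-79.459))/(-41.905 − (-79.459))
f_A = 23.159 / 37.554 = 0.6167

0.617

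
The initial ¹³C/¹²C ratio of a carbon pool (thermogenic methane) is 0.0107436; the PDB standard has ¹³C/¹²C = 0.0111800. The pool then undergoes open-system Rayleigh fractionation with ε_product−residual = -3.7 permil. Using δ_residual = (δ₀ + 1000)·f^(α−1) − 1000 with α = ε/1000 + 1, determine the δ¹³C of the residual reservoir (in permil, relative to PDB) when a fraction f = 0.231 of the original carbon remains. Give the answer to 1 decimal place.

δ₀ = (0.0107436/0.0111800 − 1)×1000 = (0.960966 − 1)×1000 = -39.034 permil
α − 1 = ε/1000 = -0.0037
f^(α−1) = 0.231^(-0.0037) = 1.005436
δ_res = (-39.034 + 1000) × 1.005436 − 1000 = 966.190 − 1000 = -33.81 permil

-33.8 permil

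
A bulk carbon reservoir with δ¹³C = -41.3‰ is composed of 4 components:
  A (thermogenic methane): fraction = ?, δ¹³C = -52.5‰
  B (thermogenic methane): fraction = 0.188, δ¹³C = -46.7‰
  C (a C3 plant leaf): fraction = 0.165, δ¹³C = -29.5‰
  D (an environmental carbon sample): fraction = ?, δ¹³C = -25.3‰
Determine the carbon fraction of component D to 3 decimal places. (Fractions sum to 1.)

0.232

Let f_D and f_A be the unknown fractions; fractions sum to 1 so f_D + f_A = 0.647.
Mass balance: Σ fᵢ·δᵢ = δ_bulk ⇒ f_D·(-25.3) + f_A·(-52.5) = -41.3 − (-13.647) = -27.653
Substitute f_A = 0.647 − f_D:
f_D·(-25.3 − -52.5) = -27.653 − 0.647×(-52.5) = 6.315
f_D = 6.315 / 27.2 = 0.2322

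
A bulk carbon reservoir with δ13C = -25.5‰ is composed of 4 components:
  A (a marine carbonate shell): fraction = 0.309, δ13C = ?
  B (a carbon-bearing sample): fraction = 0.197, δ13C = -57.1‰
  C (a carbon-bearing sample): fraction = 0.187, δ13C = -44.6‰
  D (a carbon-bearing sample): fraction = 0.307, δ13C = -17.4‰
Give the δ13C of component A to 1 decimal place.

-1.8‰

Isotope mass balance: δ_bulk = Σ fᵢ·δᵢ.
-25.5 = 0.309×δ_A + 0.197×(-57.1) + 0.187×(-44.6) + 0.307×(-17.4)
0.309·δ_A = -25.5 − (-24.931) = -0.569
δ_A = -0.569 / 0.309 = -1.84‰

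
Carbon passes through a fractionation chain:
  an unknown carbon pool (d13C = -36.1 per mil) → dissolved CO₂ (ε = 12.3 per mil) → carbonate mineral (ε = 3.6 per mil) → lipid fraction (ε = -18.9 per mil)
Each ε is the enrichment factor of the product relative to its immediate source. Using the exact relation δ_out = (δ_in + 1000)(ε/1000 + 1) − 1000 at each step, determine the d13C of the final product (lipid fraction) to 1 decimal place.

step 1: δ = (-36.10 + 1000)·(12.3/1000 + 1) − 1000 = -24.24 per mil
step 2: δ = (-24.24 + 1000)·(3.6/1000 + 1) − 1000 = -20.73 per mil
step 3: δ = (-20.73 + 1000)·(-18.9/1000 + 1) − 1000 = -39.24 per mil

-39.2 per mil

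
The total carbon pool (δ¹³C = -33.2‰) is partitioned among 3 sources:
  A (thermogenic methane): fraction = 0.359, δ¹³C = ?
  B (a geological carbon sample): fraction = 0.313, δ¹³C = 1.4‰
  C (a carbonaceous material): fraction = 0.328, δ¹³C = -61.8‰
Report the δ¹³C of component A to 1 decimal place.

Isotope mass balance: δ_bulk = Σ fᵢ·δᵢ.
-33.2 = 0.359×δ_A + 0.313×(1.4) + 0.328×(-61.8)
0.359·δ_A = -33.2 − (-19.832) = -13.368
δ_A = -13.368 / 0.359 = -37.24‰

-37.2‰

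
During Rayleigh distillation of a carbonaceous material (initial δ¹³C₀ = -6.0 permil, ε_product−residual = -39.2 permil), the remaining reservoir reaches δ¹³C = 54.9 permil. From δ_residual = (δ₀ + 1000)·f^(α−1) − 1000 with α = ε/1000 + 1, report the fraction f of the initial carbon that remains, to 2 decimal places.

0.22

α − 1 = ε/1000 = -0.0392
(δ_res + 1000)/(δ₀ + 1000) = (54.9 + 1000)/(-6.0 + 1000) = 1054.9/994.0 = 1.061268
f = 1.061268^(1/-0.0392) = exp(ln(1.061268)/-0.0392) = exp(0.05946/-0.0392)
f = exp(-1.5169) = 0.2194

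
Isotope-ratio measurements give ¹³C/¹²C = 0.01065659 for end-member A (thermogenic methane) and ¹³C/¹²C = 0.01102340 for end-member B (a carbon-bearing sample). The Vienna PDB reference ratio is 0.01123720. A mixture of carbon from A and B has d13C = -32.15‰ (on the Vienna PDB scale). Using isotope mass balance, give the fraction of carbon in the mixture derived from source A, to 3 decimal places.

0.402

δ_A = (0.01065659/0.01123720 − 1)×1000 = (0.948331 − 1)×1000 = -51.669‰
δ_B = (0.01102340/0.01123720 − 1)×1000 = (0.980974 − 1)×1000 = -19.026‰
f_A = (δ_mix − δ_B)/(δ_A − δ_B) = (-32.15 − (-19.026))/(-51.669 − (-19.026))
f_A = -13.124 / -32.642 = 0.4021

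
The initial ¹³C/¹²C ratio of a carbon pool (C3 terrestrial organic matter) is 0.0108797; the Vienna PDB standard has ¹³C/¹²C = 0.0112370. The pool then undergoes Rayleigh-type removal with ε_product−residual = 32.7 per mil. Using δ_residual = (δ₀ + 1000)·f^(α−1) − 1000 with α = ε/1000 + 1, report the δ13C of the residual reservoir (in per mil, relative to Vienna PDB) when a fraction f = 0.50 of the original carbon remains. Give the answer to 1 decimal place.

δ₀ = (0.0108797/0.0112370 − 1)×1000 = (0.968203 − 1)×1000 = -31.797 per mil
α − 1 = ε/1000 = 0.0327
f^(α−1) = 0.50^(0.0327) = 0.977589
δ_res = (-31.797 + 1000) × 0.977589 − 1000 = 946.505 − 1000 = -53.50 per mil

-53.5 per mil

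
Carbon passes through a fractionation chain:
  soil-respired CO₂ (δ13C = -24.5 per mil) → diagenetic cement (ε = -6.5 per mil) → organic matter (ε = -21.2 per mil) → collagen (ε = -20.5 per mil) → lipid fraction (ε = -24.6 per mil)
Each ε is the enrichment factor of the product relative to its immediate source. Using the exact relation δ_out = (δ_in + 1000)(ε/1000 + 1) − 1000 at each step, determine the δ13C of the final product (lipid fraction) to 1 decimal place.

step 1: δ = (-24.50 + 1000)·(-6.5/1000 + 1) − 1000 = -30.84 per mil
step 2: δ = (-30.84 + 1000)·(-21.2/1000 + 1) − 1000 = -51.39 per mil
step 3: δ = (-51.39 + 1000)·(-20.5/1000 + 1) − 1000 = -70.83 per mil
step 4: δ = (-70.83 + 1000)·(-24.6/1000 + 1) − 1000 = -93.69 per mil

-93.7 per mil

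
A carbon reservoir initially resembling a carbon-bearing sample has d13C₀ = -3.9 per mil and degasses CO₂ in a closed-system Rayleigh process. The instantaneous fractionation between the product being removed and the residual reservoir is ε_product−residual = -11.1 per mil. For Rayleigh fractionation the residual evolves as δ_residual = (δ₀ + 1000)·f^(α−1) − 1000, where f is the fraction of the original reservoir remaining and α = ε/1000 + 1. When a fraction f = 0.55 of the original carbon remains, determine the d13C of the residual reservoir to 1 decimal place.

Rayleigh residual: δ_res = (δ₀ + 1000)·f^(α−1) − 1000
α = ε/1000 + 1 = 0.98890, so α − 1 = -0.01110
f^(α−1) = 0.55^(-0.01110) = 1.006658
δ_res = (-3.9 + 1000) × 1.006658 − 1000 = 1002.732 − 1000 = 2.73 per mil

2.7 per mil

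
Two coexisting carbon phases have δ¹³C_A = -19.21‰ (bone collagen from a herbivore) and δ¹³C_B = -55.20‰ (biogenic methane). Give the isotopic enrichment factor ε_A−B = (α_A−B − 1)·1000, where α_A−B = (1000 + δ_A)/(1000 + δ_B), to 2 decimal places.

α_A−B = (1000 + -19.21) / (1000 + -55.20) = 980.79 / 944.80 = 1.038093
ε_A−B = (1.038093 − 1) × 1000 = 38.093‰
(The approximation ε ≈ δ_A − δ_B would give 35.99‰.)

38.09‰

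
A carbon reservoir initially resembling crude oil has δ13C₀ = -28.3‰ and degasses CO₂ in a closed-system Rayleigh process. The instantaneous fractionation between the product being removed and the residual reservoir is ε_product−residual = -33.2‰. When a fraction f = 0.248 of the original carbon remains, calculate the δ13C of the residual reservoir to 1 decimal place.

17.7‰

Rayleigh residual: δ_res = (δ₀ + 1000)·f^(α−1) − 1000
α = ε/1000 + 1 = 0.96680, so α − 1 = -0.03320
f^(α−1) = 0.248^(-0.03320) = 1.047380
δ_res = (-28.3 + 1000) × 1.047380 − 1000 = 1017.739 − 1000 = 17.74‰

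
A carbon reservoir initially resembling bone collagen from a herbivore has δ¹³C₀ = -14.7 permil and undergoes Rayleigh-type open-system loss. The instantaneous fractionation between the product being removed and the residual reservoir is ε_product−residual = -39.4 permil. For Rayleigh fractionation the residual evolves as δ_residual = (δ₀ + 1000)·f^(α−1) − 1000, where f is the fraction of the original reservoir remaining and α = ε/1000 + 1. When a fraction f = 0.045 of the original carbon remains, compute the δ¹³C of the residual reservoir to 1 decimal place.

113.4 permil

Rayleigh residual: δ_res = (δ₀ + 1000)·f^(α−1) − 1000
α = ε/1000 + 1 = 0.96060, so α − 1 = -0.03940
f^(α−1) = 0.045^(-0.03940) = 1.129961
δ_res = (-14.7 + 1000) × 1.129961 − 1000 = 1113.351 − 1000 = 113.35 permil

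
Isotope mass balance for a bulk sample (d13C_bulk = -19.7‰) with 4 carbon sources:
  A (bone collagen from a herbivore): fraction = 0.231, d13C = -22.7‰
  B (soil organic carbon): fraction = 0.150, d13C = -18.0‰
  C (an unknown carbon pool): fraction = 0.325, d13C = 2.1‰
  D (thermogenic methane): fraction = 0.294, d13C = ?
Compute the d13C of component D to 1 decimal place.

Isotope mass balance: δ_bulk = Σ fᵢ·δᵢ.
-19.7 = 0.231×(-22.7) + 0.150×(-18.0) + 0.325×(2.1) + 0.294×δ_D
0.294·δ_D = -19.7 − (-7.261) = -12.439
δ_D = -12.439 / 0.294 = -42.31‰

-42.3‰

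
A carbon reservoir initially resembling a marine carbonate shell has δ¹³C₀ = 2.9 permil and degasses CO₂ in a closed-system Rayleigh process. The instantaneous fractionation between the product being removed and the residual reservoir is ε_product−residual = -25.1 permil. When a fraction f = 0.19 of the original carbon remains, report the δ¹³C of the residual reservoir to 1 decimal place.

45.6 permil

Rayleigh residual: δ_res = (δ₀ + 1000)·f^(α−1) − 1000
α = ε/1000 + 1 = 0.97490, so α − 1 = -0.02510
f^(α−1) = 0.19^(-0.02510) = 1.042565
δ_res = (2.9 + 1000) × 1.042565 − 1000 = 1045.589 − 1000 = 45.59 permil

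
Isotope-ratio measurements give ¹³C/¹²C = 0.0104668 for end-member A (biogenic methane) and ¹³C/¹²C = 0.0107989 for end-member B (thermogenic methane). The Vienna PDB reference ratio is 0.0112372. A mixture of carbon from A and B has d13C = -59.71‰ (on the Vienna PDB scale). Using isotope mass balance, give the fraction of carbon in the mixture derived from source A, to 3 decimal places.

δ_A = (0.0104668/0.0112372 − 1)×1000 = (0.931442 − 1)×1000 = -68.558‰
δ_B = (0.0107989/0.0112372 − 1)×1000 = (0.960996 − 1)×1000 = -39.004‰
f_A = (δ_mix − δ_B)/(δ_A − δ_B) = (-59.71 − (-39.004))/(-68.558 − (-39.004))
f_A = -20.706 / -29.554 = 0.7006

0.701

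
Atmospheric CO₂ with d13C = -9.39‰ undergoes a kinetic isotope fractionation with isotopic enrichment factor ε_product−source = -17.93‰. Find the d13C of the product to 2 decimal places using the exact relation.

-27.15‰

Exactly, δ_product = (δ_source + 1000)·(ε/1000 + 1) − 1000.
δ_product = (-9.39 + 1000) × (-17.93/1000 + 1) − 1000
δ_product = -27.152‰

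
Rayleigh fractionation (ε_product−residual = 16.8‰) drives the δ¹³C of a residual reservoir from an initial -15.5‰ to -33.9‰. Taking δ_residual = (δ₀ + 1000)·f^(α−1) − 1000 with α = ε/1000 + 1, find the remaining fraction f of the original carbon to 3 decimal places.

α − 1 = ε/1000 = 0.0168
(δ_res + 1000)/(δ₀ + 1000) = (-33.9 + 1000)/(-15.5 + 1000) = 966.1/984.5 = 0.981310
f = 0.981310^(1/0.0168) = exp(ln(0.981310)/0.0168) = exp(-0.01887/0.0168)
f = exp(-1.1230) = 0.3253

0.325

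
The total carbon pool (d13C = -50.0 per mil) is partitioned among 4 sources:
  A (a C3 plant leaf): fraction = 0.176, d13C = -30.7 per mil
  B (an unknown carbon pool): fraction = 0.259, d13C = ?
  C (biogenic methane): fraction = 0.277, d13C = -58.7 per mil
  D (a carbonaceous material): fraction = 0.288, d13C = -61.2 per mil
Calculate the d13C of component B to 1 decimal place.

-41.4 per mil

Isotope mass balance: δ_bulk = Σ fᵢ·δᵢ.
-50.0 = 0.176×(-30.7) + 0.259×δ_B + 0.277×(-58.7) + 0.288×(-61.2)
0.259·δ_B = -50.0 − (-39.289) = -10.711
δ_B = -10.711 / 0.259 = -41.36 per mil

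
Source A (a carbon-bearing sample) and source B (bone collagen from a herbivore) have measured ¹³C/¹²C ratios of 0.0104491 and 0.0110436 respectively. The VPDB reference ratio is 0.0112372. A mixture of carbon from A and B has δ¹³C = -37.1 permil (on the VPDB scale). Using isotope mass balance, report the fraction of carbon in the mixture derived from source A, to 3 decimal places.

0.376

δ_A = (0.0104491/0.0112372 − 1)×1000 = (0.929867 − 1)×1000 = -70.133 permil
δ_B = (0.0110436/0.0112372 − 1)×1000 = (0.982772 − 1)×1000 = -17.228 permil
f_A = (δ_mix − δ_B)/(δ_A − δ_B) = (-37.1 − (-17.228))/(-70.133 − (-17.228))
f_A = -19.872 / -52.905 = 0.3756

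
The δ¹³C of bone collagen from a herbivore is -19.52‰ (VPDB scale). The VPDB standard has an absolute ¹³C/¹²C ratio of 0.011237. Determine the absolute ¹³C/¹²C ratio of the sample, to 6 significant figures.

R_sample = R_standard × (δ¹³C/1000 + 1)
R_sample = 0.011237 × (-19.52/1000 + 1) = 0.011237 × 0.980480
R_sample = 0.0110177

0.0110177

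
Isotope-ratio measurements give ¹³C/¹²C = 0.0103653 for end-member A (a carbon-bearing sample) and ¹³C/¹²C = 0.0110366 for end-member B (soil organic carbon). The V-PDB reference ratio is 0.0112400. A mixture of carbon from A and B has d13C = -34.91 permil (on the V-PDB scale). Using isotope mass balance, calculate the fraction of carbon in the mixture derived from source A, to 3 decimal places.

0.282

δ_A = (0.0103653/0.0112400 − 1)×1000 = (0.922180 − 1)×1000 = -77.820 permil
δ_B = (0.0110366/0.0112400 − 1)×1000 = (0.981904 − 1)×1000 = -18.096 permil
f_A = (δ_mix − δ_B)/(δ_A − δ_B) = (-34.91 − (-18.096))/(-77.820 − (-18.096))
f_A = -16.814 / -59.724 = 0.2815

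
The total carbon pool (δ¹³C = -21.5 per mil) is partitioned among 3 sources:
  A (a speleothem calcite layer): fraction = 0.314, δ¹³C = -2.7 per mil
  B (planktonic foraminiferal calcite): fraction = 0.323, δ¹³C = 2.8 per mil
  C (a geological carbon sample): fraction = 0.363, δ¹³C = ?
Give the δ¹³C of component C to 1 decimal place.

-59.4 per mil

Isotope mass balance: δ_bulk = Σ fᵢ·δᵢ.
-21.5 = 0.314×(-2.7) + 0.323×(2.8) + 0.363×δ_C
0.363·δ_C = -21.5 − (0.057) = -21.557
δ_C = -21.557 / 0.363 = -59.38 per mil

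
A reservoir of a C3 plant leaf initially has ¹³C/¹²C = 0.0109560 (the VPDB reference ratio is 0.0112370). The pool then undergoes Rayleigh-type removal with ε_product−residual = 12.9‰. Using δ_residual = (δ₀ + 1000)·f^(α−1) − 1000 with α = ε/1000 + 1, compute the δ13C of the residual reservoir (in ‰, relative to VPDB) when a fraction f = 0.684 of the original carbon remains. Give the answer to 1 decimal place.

δ₀ = (0.0109560/0.0112370 − 1)×1000 = (0.974993 − 1)×1000 = -25.007‰
α − 1 = ε/1000 = 0.0129
f^(α−1) = 0.684^(0.0129) = 0.995113
δ_res = (-25.007 + 1000) × 0.995113 − 1000 = 970.228 − 1000 = -29.77‰

-29.8‰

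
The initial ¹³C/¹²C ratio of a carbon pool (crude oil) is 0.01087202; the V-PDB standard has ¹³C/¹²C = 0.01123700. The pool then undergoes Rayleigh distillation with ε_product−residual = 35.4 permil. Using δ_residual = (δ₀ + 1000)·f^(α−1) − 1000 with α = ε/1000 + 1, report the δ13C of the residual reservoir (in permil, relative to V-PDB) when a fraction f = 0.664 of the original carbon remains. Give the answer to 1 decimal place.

-46.4 permil

δ₀ = (0.01087202/0.01123700 − 1)×1000 = (0.967520 − 1)×1000 = -32.480 permil
α − 1 = ε/1000 = 0.0354
f^(α−1) = 0.664^(0.0354) = 0.985609
δ_res = (-32.480 + 1000) × 0.985609 − 1000 = 953.596 − 1000 = -46.40 permil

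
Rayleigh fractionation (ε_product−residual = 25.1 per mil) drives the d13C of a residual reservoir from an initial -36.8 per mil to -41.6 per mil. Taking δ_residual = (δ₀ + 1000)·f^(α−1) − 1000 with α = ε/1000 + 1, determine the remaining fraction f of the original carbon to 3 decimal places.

α − 1 = ε/1000 = 0.0251
(δ_res + 1000)/(δ₀ + 1000) = (-41.6 + 1000)/(-36.8 + 1000) = 958.4/963.2 = 0.995017
f = 0.995017^(1/0.0251) = exp(ln(0.995017)/0.0251) = exp(-0.00500/0.0251)
f = exp(-0.1990) = 0.8195

0.820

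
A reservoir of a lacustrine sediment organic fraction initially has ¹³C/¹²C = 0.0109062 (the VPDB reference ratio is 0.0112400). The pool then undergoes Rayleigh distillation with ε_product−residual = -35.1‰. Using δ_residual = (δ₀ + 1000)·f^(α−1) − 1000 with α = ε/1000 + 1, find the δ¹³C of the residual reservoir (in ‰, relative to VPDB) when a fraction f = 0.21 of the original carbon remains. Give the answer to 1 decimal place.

24.9‰

δ₀ = (0.0109062/0.0112400 − 1)×1000 = (0.970302 − 1)×1000 = -29.698‰
α − 1 = ε/1000 = -0.0351
f^(α−1) = 0.21^(-0.0351) = 1.056307
δ_res = (-29.698 + 1000) × 1.056307 − 1000 = 1024.937 − 1000 = 24.94‰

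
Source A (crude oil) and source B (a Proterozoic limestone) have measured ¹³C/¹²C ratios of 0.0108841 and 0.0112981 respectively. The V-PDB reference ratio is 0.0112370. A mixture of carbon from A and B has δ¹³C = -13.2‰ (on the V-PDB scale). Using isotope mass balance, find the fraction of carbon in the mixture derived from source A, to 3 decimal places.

δ_A = (0.0108841/0.0112370 − 1)×1000 = (0.968595 − 1)×1000 = -31.405‰
δ_B = (0.0112981/0.0112370 − 1)×1000 = (1.005437 − 1)×1000 = 5.437‰
f_A = (δ_mix − δ_B)/(δ_A − δ_B) = (-13.2 − (5.437))/(-31.405 − (5.437))
f_A = -18.637 / -36.843 = 0.5059

0.506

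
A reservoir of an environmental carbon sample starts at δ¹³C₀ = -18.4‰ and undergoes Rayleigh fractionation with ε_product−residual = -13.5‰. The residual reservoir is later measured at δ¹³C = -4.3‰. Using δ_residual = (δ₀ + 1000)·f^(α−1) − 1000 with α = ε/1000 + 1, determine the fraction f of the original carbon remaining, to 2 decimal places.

0.35

α − 1 = ε/1000 = -0.0135
(δ_res + 1000)/(δ₀ + 1000) = (-4.3 + 1000)/(-18.4 + 1000) = 995.7/981.6 = 1.014364
f = 1.014364^(1/-0.0135) = exp(ln(1.014364)/-0.0135) = exp(0.01426/-0.0135)
f = exp(-1.0565) = 0.3477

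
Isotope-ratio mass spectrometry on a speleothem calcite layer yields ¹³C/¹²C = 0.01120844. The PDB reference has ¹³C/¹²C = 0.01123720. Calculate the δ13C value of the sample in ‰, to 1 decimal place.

δ13C = (R_sample / R_standard − 1) × 1000
R_sample / R_standard = 0.01120844 / 0.01123720 = 0.997441
δ13C = (0.997441 − 1) × 1000 = -2.56‰

-2.6‰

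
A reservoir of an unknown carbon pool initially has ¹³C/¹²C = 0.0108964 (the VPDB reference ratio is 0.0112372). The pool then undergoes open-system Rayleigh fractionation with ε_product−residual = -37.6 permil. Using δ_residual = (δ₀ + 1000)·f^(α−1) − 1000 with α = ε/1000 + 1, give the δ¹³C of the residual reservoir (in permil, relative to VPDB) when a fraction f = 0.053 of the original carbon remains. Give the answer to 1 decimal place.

82.9 permil

δ₀ = (0.0108964/0.0112372 − 1)×1000 = (0.969672 − 1)×1000 = -30.328 permil
α − 1 = ε/1000 = -0.0376
f^(α−1) = 0.053^(-0.0376) = 1.116779
δ_res = (-30.328 + 1000) × 1.116779 − 1000 = 1082.909 − 1000 = 82.91 permil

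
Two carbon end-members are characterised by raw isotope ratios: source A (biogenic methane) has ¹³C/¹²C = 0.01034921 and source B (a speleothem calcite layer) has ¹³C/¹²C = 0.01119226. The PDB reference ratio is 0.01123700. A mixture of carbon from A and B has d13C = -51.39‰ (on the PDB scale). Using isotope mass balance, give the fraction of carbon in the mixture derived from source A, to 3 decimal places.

δ_A = (0.01034921/0.01123700 − 1)×1000 = (0.920994 − 1)×1000 = -79.006‰
δ_B = (0.01119226/0.01123700 − 1)×1000 = (0.996019 − 1)×1000 = -3.981‰
f_A = (δ_mix − δ_B)/(δ_A − δ_B) = (-51.39 − (-3.981))/(-79.006 − (-3.981))
f_A = -47.409 / -75.024 = 0.6319

0.632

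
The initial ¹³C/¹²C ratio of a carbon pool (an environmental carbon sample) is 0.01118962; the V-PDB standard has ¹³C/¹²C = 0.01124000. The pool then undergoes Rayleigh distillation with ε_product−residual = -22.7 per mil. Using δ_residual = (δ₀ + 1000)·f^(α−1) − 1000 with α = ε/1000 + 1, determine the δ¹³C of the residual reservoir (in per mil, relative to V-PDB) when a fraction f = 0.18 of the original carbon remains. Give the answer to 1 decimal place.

δ₀ = (0.01118962/0.01124000 − 1)×1000 = (0.995518 − 1)×1000 = -4.482 per mil
α − 1 = ε/1000 = -0.0227
f^(α−1) = 0.18^(-0.0227) = 1.039693
δ_res = (-4.482 + 1000) × 1.039693 − 1000 = 1035.033 − 1000 = 35.03 per mil

35.0 per mil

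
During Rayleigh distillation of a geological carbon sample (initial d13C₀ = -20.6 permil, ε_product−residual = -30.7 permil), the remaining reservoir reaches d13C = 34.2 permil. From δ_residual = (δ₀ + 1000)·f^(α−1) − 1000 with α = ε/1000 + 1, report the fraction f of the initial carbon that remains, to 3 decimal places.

0.170

α − 1 = ε/1000 = -0.0307
(δ_res + 1000)/(δ₀ + 1000) = (34.2 + 1000)/(-20.6 + 1000) = 1034.2/979.4 = 1.055953
f = 1.055953^(1/-0.0307) = exp(ln(1.055953)/-0.0307) = exp(0.05444/-0.0307)
f = exp(-1.7734) = 0.1698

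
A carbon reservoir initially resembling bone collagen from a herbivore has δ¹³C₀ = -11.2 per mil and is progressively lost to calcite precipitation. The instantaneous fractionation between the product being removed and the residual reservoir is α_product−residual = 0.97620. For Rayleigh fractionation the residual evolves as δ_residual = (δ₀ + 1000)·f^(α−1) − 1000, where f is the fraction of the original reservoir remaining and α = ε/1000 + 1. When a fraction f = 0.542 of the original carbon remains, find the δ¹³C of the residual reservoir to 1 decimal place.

Rayleigh residual: δ_res = (δ₀ + 1000)·f^(α−1) − 1000
α − 1 = -0.02380
f^(α−1) = 0.542^(-0.02380) = 1.014684
δ_res = (-11.2 + 1000) × 1.014684 − 1000 = 1003.320 − 1000 = 3.32 per mil

3.3 per mil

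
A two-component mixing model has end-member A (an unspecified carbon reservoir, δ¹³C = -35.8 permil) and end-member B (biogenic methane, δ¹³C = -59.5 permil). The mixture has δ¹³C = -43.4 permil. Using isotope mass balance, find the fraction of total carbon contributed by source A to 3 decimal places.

δ_mix = f_A·δ_A + (1 − f_A)·δ_B  ⇒  f_A = (δ_mix − δ_B)/(δ_A − δ_B)
f_A = (-43.4 − (-59.5)) / (-35.8 − (-59.5))
f_A = 16.1 / 23.7 = 0.6793

0.679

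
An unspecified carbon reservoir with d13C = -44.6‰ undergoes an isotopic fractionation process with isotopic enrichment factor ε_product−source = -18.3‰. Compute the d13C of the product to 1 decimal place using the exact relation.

-62.1‰

Exactly, δ_product = (δ_source + 1000)·(ε/1000 + 1) − 1000.
δ_product = (-44.6 + 1000) × (-18.3/1000 + 1) − 1000
δ_product = -62.08‰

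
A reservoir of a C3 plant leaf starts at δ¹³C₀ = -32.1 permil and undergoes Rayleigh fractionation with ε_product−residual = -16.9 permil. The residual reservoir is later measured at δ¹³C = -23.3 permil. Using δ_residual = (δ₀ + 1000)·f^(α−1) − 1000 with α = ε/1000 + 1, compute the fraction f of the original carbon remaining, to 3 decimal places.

α − 1 = ε/1000 = -0.0169
(δ_res + 1000)/(δ₀ + 1000) = (-23.3 + 1000)/(-32.1 + 1000) = 976.7/967.9 = 1.009092
f = 1.009092^(1/-0.0169) = exp(ln(1.009092)/-0.0169) = exp(0.00905/-0.0169)
f = exp(-0.5355) = 0.5853

0.585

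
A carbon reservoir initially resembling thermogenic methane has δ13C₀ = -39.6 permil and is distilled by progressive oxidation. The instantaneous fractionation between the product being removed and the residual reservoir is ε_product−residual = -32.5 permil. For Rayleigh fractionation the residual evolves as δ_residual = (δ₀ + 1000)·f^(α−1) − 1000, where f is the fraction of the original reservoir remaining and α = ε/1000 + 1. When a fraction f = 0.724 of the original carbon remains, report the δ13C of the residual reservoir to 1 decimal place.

Rayleigh residual: δ_res = (δ₀ + 1000)·f^(α−1) − 1000
α = ε/1000 + 1 = 0.96750, so α − 1 = -0.03250
f^(α−1) = 0.724^(-0.03250) = 1.010552
δ_res = (-39.6 + 1000) × 1.010552 − 1000 = 970.534 − 1000 = -29.47 permil

-29.5 permil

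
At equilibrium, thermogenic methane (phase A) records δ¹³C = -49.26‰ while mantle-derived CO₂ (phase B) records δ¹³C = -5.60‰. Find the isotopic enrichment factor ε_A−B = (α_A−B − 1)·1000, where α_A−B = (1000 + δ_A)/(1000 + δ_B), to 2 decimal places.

-43.91‰

α_A−B = (1000 + -49.26) / (1000 + -5.60) = 950.74 / 994.40 = 0.956094
ε_A−B = (0.956094 − 1) × 1000 = -43.906‰
(The approximation ε ≈ δ_A − δ_B would give -43.66‰.)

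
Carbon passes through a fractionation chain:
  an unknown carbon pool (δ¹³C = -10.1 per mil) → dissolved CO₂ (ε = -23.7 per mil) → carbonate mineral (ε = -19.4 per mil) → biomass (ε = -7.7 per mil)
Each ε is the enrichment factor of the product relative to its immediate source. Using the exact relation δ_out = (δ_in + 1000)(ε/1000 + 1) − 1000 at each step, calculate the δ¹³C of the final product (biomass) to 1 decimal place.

-59.6 per mil

step 1: δ = (-10.10 + 1000)·(-23.7/1000 + 1) − 1000 = -33.56 per mil
step 2: δ = (-33.56 + 1000)·(-19.4/1000 + 1) − 1000 = -52.31 per mil
step 3: δ = (-52.31 + 1000)·(-7.7/1000 + 1) − 1000 = -59.61 per mil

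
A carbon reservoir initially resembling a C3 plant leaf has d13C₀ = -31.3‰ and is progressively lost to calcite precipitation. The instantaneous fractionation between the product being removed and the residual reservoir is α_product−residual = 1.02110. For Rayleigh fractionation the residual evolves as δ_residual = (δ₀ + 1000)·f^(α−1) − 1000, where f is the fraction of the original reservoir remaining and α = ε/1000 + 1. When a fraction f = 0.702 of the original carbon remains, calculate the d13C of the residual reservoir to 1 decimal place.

Rayleigh residual: δ_res = (δ₀ + 1000)·f^(α−1) − 1000
α − 1 = 0.02110
f^(α−1) = 0.702^(0.02110) = 0.992562
δ_res = (-31.3 + 1000) × 0.992562 − 1000 = 961.495 − 1000 = -38.51‰

-38.5‰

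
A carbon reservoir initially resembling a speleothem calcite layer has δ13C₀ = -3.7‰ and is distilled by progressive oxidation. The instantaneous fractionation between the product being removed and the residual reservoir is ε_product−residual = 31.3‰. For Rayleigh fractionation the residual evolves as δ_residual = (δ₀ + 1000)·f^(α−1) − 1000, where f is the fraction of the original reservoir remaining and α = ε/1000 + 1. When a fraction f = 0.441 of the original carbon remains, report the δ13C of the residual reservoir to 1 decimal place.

Rayleigh residual: δ_res = (δ₀ + 1000)·f^(α−1) − 1000
α = ε/1000 + 1 = 1.03130, so α − 1 = 0.03130
f^(α−1) = 0.441^(0.03130) = 0.974700
δ_res = (-3.7 + 1000) × 0.974700 − 1000 = 971.094 − 1000 = -28.91‰

-28.9‰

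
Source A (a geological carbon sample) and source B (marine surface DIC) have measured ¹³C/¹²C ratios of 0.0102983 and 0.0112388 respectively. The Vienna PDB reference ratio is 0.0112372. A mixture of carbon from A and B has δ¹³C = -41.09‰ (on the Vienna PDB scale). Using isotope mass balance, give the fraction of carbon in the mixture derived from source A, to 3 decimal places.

0.493

δ_A = (0.0102983/0.0112372 − 1)×1000 = (0.916447 − 1)×1000 = -83.553‰
δ_B = (0.0112388/0.0112372 − 1)×1000 = (1.000142 − 1)×1000 = 0.142‰
f_A = (δ_mix − δ_B)/(δ_A − δ_B) = (-41.09 − (0.142))/(-83.553 − (0.142))
f_A = -41.232 / -83.695 = 0.4926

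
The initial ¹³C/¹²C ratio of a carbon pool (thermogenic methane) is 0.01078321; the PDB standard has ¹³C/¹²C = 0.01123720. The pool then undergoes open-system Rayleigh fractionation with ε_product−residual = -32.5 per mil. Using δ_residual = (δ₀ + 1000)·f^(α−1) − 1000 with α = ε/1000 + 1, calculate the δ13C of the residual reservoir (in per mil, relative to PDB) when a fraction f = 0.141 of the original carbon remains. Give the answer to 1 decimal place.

22.7 per mil

δ₀ = (0.01078321/0.01123720 − 1)×1000 = (0.959599 − 1)×1000 = -40.401 per mil
α − 1 = ε/1000 = -0.0325
f^(α−1) = 0.141^(-0.0325) = 1.065738
δ_res = (-40.401 + 1000) × 1.065738 − 1000 = 1022.681 − 1000 = 22.68 per mil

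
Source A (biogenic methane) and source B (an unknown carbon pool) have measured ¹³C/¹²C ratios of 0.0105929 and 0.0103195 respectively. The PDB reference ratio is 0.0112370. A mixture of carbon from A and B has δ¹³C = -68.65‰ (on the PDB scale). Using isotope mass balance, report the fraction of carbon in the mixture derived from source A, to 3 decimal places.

0.534

δ_A = (0.0105929/0.0112370 − 1)×1000 = (0.942680 − 1)×1000 = -57.320‰
δ_B = (0.0103195/0.0112370 − 1)×1000 = (0.918350 − 1)×1000 = -81.650‰
f_A = (δ_mix − δ_B)/(δ_A − δ_B) = (-68.65 − (-81.650))/(-57.320 − (-81.650))
f_A = 13.000 / 24.330 = 0.5343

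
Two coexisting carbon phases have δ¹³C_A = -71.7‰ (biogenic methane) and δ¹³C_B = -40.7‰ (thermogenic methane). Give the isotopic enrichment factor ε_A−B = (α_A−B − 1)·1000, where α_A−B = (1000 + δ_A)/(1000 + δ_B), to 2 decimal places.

α_A−B = (1000 + -71.7) / (1000 + -40.7) = 928.3 / 959.3 = 0.967685
ε_A−B = (0.967685 − 1) × 1000 = -32.315‰
(The approximation ε ≈ δ_A − δ_B would give -31.0‰.)

-32.32‰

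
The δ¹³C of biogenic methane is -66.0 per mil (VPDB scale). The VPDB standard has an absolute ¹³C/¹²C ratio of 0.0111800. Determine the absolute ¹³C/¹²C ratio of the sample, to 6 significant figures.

R_sample = R_standard × (δ¹³C/1000 + 1)
R_sample = 0.0111800 × (-66.0/1000 + 1) = 0.0111800 × 0.934000
R_sample = 0.0104421

0.0104421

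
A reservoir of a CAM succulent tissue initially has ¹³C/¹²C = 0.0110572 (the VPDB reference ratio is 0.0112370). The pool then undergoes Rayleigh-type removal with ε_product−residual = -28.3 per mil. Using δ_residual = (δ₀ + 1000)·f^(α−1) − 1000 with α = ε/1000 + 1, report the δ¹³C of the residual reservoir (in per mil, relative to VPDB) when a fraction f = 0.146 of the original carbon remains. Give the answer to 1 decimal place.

39.1 per mil

δ₀ = (0.0110572/0.0112370 − 1)×1000 = (0.983999 − 1)×1000 = -16.001 per mil
α − 1 = ε/1000 = -0.0283
f^(α−1) = 0.146^(-0.0283) = 1.055963
δ_res = (-16.001 + 1000) × 1.055963 − 1000 = 1039.067 − 1000 = 39.07 per mil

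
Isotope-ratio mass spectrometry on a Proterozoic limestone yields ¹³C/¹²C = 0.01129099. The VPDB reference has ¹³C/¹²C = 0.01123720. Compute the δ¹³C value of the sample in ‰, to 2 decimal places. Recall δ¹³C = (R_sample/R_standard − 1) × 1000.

4.79‰

δ¹³C = (R_sample / R_standard − 1) × 1000
R_sample / R_standard = 0.01129099 / 0.01123720 = 1.004787
δ¹³C = (1.004787 − 1) × 1000 = 4.787‰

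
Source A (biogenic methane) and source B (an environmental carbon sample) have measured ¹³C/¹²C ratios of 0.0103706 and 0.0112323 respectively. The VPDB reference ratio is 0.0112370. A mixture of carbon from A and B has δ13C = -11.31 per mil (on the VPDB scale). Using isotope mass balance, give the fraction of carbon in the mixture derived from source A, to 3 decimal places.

δ_A = (0.0103706/0.0112370 − 1)×1000 = (0.922898 − 1)×1000 = -77.102 per mil
δ_B = (0.0112323/0.0112370 − 1)×1000 = (0.999582 − 1)×1000 = -0.418 per mil
f_A = (δ_mix − δ_B)/(δ_A − δ_B) = (-11.31 − (-0.418))/(-77.102 − (-0.418))
f_A = -10.892 / -76.684 = 0.1420

0.142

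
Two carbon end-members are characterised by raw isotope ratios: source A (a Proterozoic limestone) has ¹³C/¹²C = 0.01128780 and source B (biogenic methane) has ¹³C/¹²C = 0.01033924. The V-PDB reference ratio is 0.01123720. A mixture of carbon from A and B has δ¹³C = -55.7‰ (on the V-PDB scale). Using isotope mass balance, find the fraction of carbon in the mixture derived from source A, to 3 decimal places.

0.287

δ_A = (0.01128780/0.01123720 − 1)×1000 = (1.004503 − 1)×1000 = 4.503‰
δ_B = (0.01033924/0.01123720 − 1)×1000 = (0.920090 − 1)×1000 = -79.910‰
f_A = (δ_mix − δ_B)/(δ_A − δ_B) = (-55.7 − (-79.910))/(4.503 − (-79.910))
f_A = 24.210 / 84.412 = 0.2868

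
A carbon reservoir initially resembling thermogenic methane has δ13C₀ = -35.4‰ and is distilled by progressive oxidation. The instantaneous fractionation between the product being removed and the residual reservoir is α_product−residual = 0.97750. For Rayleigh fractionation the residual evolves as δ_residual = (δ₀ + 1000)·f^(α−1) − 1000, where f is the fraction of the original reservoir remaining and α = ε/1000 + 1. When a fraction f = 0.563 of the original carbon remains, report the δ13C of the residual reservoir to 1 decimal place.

Rayleigh residual: δ_res = (δ₀ + 1000)·f^(α−1) − 1000
α − 1 = -0.02250
f^(α−1) = 0.563^(-0.02250) = 1.013010
δ_res = (-35.4 + 1000) × 1.013010 − 1000 = 977.149 − 1000 = -22.85‰

-22.9‰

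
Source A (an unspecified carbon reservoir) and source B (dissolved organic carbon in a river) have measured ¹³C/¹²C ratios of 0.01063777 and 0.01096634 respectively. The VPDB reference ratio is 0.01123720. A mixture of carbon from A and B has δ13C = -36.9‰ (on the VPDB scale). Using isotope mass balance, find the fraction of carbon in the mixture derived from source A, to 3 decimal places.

δ_A = (0.01063777/0.01123720 − 1)×1000 = (0.946657 − 1)×1000 = -53.343‰
δ_B = (0.01096634/0.01123720 − 1)×1000 = (0.975896 − 1)×1000 = -24.104‰
f_A = (δ_mix − δ_B)/(δ_A − δ_B) = (-36.9 − (-24.104))/(-53.343 − (-24.104))
f_A = -12.796 / -29.239 = 0.4376

0.438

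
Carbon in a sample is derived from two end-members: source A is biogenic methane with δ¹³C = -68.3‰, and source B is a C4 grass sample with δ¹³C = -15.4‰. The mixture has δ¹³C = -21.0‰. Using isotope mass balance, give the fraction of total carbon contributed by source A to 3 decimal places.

0.106

δ_mix = f_A·δ_A + (1 − f_A)·δ_B  ⇒  f_A = (δ_mix − δ_B)/(δ_A − δ_B)
f_A = (-21.0 − (-15.4)) / (-68.3 − (-15.4))
f_A = -5.6 / -52.9 = 0.1059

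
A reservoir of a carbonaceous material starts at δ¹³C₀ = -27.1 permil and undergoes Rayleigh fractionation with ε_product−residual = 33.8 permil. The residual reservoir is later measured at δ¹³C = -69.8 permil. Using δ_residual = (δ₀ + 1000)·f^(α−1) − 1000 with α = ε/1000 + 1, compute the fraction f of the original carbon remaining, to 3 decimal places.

0.265

α − 1 = ε/1000 = 0.0338
(δ_res + 1000)/(δ₀ + 1000) = (-69.8 + 1000)/(-27.1 + 1000) = 930.2/972.9 = 0.956111
f = 0.956111^(1/0.0338) = exp(ln(0.956111)/0.0338) = exp(-0.04488/0.0338)
f = exp(-1.3279) = 0.2650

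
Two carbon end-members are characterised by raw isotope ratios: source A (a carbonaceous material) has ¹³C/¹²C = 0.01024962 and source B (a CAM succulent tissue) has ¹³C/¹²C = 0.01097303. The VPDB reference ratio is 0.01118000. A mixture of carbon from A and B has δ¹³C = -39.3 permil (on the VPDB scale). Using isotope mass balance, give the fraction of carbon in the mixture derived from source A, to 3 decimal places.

δ_A = (0.01024962/0.01118000 − 1)×1000 = (0.916782 − 1)×1000 = -83.218 permil
δ_B = (0.01097303/0.01118000 − 1)×1000 = (0.981487 − 1)×1000 = -18.513 permil
f_A = (δ_mix − δ_B)/(δ_A − δ_B) = (-39.3 − (-18.513))/(-83.218 − (-18.513))
f_A = -20.787 / -64.706 = 0.3213

0.321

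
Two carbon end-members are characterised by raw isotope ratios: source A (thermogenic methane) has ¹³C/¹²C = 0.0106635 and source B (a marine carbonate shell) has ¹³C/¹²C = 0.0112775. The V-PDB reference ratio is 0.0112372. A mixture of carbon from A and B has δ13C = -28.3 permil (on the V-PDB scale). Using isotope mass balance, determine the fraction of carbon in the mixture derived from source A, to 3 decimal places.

0.584

δ_A = (0.0106635/0.0112372 − 1)×1000 = (0.948946 − 1)×1000 = -51.054 permil
δ_B = (0.0112775/0.0112372 − 1)×1000 = (1.003586 − 1)×1000 = 3.586 permil
f_A = (δ_mix − δ_B)/(δ_A − δ_B) = (-28.3 − (3.586))/(-51.054 − (3.586))
f_A = -31.886 / -54.640 = 0.5836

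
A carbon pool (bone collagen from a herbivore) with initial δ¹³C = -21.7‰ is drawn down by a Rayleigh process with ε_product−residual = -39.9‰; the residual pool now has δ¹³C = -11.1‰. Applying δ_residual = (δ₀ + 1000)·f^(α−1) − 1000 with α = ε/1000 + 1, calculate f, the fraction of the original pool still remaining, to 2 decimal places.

0.76

α − 1 = ε/1000 = -0.0399
(δ_res + 1000)/(δ₀ + 1000) = (-11.1 + 1000)/(-21.7 + 1000) = 988.9/978.3 = 1.010835
f = 1.010835^(1/-0.0399) = exp(ln(1.010835)/-0.0399) = exp(0.01078/-0.0399)
f = exp(-0.2701) = 0.7633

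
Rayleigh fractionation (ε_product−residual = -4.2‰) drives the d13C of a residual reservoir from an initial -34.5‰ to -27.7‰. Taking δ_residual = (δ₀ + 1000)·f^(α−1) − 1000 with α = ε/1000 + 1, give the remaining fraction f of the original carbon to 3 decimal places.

α − 1 = ε/1000 = -0.0042
(δ_res + 1000)/(δ₀ + 1000) = (-27.7 + 1000)/(-34.5 + 1000) = 972.3/965.5 = 1.007043
f = 1.007043^(1/-0.0042) = exp(ln(1.007043)/-0.0042) = exp(0.00702/-0.0042)
f = exp(-1.6710) = 0.1881

0.188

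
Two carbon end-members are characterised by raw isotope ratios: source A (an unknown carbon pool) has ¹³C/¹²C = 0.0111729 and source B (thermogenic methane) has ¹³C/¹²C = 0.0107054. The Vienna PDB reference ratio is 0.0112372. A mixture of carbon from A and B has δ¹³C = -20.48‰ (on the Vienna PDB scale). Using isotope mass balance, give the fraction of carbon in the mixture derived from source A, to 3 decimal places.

0.645

δ_A = (0.0111729/0.0112372 − 1)×1000 = (0.994278 − 1)×1000 = -5.722‰
δ_B = (0.0107054/0.0112372 − 1)×1000 = (0.952675 − 1)×1000 = -47.325‰
f_A = (δ_mix − δ_B)/(δ_A − δ_B) = (-20.48 − (-47.325))/(-5.722 − (-47.325))
f_A = 26.845 / 41.603 = 0.6453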